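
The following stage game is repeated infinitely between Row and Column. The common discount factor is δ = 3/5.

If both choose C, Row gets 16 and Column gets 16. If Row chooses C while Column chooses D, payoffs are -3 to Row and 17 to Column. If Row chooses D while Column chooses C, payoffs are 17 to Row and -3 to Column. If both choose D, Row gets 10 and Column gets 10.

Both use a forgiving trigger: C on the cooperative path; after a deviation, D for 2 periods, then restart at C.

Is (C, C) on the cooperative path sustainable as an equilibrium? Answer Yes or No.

Comparing payoff streams over the 3 periods until play realigns: cooperate → 16(1+δ+…+δ^2); deviate → 17 + 10(δ+…+δ^2).
Cooperation is sustained iff (16−10)(δ+…+δ^2) ≥ 17−16.
δ+…+δ^2 = 3/5·(1−(3/5)^2)/(1−3/5) = 0.9600, and (17−16)/(16−10) = 0.1667.
0.9600 ≥ 0.1667, so cooperation is sustainable.

Yes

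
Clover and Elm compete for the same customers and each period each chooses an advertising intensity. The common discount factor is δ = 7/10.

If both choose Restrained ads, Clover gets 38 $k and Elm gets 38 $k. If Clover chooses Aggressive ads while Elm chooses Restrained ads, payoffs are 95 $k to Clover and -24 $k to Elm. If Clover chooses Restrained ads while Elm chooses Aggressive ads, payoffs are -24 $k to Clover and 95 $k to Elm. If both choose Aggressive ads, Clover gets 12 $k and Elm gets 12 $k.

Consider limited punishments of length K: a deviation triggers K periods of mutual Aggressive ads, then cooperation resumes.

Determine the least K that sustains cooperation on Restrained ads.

No profitable deviation requires (38−12)(δ+…+δ^K) ≥ 95−38, i.e. δ+…+δ^K ≥ 57/26 ≈ 2.1923.
With δ = 7/10, the partial sums are K=1: 0.7000, K=2: 1.1900, …, K=6: 2.0588, K=7: 2.1412, K=8: 2.1988.
K = 8 is the first length at which the sum reaches 2.1923.

8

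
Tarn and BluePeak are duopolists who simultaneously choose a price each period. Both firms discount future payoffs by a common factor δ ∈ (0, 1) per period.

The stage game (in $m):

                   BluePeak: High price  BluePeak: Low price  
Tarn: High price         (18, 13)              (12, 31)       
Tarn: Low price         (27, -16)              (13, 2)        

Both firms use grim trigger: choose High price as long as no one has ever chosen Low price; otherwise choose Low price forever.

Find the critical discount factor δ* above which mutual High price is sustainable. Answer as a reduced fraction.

Tarn's threshold: (27−18)/(27−13) = 9/14.
BluePeak's threshold: (31−13)/(31−2) = 18/29.
9/14 > 18/29, so Tarn binds and δ* = 9/14.

9/14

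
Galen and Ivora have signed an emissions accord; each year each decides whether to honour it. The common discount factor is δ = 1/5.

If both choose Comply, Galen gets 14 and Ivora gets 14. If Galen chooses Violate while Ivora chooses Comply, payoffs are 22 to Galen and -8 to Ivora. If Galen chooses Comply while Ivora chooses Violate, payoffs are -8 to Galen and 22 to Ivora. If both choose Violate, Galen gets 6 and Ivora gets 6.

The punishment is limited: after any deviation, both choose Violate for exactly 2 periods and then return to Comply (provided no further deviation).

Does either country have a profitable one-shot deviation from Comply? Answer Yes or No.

Yes

A one-shot deviation gives 22 now, then 6 for 2 periods, then back to 14.
Gain from deviating: (22−14) today; loss: (14−6) in each of the next 2 periods.
No-deviation condition: (14−6)(δ+…+δ^2) ≥ 22−14, i.e. δ+…+δ^2 ≥ 1.
At δ = 1/5: δ+…+δ^2 = 0.2400 < 1.0000.
So cooperation is not sustainable.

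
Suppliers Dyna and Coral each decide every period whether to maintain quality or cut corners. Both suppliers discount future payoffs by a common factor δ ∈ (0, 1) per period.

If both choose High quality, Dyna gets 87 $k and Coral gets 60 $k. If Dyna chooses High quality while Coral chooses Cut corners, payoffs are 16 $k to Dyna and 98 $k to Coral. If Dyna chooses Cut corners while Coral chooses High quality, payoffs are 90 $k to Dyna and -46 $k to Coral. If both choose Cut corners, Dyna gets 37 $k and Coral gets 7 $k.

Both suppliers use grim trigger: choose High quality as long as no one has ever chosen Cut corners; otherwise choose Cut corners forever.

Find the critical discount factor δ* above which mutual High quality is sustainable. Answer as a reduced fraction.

38/91

Dyna: cooperation gives 87 each period; deviation gives 90 once then 37 forever.
  87/(1−δ) ≥ 90 + 37δ/(1−δ) ⇒ δ ≥ 3/53.
Coral: cooperation gives 60 each period; deviation gives 98 once then 7 forever.
  δ ≥ 38/91.
Both must hold, so the binding constraint is Coral's: δ ≥ 38/91.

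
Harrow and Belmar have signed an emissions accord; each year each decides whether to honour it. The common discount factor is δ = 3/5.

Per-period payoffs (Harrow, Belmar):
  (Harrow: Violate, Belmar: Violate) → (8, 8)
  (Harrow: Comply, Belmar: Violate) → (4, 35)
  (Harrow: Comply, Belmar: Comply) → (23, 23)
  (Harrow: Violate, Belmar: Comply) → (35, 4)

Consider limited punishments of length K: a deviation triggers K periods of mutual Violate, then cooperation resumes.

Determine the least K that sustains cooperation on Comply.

IC: δ(1−δ^K)/(1−δ) ≥ (35−23)/(23−8) = 4/5.
With δ = 3/5: need 1 − δ^K ≥ 4/5·(1−3/5)/(3/5), i.e. δ^K ≤ 0.4667.
Since (3/5)^1 = 0.6000 and (3/5)^2 = 0.3600, the smallest such K is 2.

2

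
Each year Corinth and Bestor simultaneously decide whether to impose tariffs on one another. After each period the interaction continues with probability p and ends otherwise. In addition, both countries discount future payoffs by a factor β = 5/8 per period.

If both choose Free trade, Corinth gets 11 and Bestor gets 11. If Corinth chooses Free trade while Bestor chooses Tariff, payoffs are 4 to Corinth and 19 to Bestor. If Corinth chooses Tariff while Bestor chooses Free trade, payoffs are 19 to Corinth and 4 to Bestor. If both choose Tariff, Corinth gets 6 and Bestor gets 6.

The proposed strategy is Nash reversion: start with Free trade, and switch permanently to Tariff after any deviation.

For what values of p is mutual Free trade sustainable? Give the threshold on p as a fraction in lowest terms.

With continuation probability p and discount β, the effective per-period discount factor is βp.
Grim-trigger IC: βp ≥ (19−11)/(19−6) = 8/13.
So p ≥ (8/13)/(5/8) = 64/65.

64/65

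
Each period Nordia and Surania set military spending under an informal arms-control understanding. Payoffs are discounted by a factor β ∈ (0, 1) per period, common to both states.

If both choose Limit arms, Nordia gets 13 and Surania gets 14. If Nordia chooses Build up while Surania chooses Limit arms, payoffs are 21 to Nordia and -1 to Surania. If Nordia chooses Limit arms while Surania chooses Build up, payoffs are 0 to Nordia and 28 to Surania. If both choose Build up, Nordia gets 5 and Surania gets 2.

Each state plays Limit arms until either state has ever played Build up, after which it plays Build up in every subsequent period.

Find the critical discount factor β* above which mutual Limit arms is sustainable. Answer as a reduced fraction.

For Nordia: deviation gain 21−13 = 8, per-period punishment loss 13−5 = 8. IC gives β ≥ 8/16 = 1/2.
For Surania: gain 14, loss 12 per period, so β ≥ 14/26 = 7/13.
The tighter constraint is Surania's, so cooperation needs β ≥ 7/13.

7/13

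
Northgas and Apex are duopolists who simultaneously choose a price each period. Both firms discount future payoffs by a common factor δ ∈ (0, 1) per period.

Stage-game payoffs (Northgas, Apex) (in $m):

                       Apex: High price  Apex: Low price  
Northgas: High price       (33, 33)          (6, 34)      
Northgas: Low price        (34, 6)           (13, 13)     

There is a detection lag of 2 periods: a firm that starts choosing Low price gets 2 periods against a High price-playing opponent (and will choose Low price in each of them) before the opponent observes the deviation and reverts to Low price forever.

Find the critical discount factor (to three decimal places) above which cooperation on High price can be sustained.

Deviating for the 2 undetected periods gains 34−33 = 1 per period over cooperation, then loses 33−13 = 20 per period forever once punishment starts.
Gain: 1(1 + δ + … + δ^1); loss: 20·δ^2/(1−δ).
No profitable deviation ⇔ 1(1−δ^2) ≤ 20·δ^2, i.e. δ^2 ≥ 1/(1+20) = 1/21.
Hence δ ≥ (1/21)^(1/2) ≈ 0.218.

0.218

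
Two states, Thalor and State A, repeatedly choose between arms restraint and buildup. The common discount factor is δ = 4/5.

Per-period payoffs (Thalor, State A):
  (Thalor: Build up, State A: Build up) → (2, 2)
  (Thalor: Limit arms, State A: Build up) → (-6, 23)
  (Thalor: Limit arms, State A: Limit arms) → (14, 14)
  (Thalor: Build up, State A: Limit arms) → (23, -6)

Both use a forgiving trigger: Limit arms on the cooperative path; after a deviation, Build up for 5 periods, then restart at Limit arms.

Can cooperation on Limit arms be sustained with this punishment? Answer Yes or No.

Yes

Comparing payoff streams over the 6 periods until play realigns: cooperate → 14(1+δ+…+δ^5); deviate → 23 + 2(δ+…+δ^5).
Cooperation is sustained iff (14−2)(δ+…+δ^5) ≥ 23−14.
δ+…+δ^5 = 4/5·(1−(4/5)^5)/(1−4/5) = 2.6893, and (23−14)/(14−2) = 0.7500.
2.6893 ≥ 0.7500, so cooperation is sustainable.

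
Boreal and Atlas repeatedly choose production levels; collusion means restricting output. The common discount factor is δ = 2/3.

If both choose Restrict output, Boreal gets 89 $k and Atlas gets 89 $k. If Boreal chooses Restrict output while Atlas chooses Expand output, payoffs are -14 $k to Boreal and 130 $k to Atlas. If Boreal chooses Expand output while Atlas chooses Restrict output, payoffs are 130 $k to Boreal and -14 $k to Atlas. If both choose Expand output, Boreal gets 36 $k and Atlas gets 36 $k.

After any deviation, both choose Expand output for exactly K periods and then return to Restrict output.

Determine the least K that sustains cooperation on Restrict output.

Need Σ_{k=1}^{K} δ^k ≥ (130−89)/(89−36) = 0.7736 at δ = 2/3.
At K = 1 the sum is 0.6667 < 0.7736; at K = 2 it is 1.1111 ≥ 0.7736.
So the minimum punishment length is K = 2.

2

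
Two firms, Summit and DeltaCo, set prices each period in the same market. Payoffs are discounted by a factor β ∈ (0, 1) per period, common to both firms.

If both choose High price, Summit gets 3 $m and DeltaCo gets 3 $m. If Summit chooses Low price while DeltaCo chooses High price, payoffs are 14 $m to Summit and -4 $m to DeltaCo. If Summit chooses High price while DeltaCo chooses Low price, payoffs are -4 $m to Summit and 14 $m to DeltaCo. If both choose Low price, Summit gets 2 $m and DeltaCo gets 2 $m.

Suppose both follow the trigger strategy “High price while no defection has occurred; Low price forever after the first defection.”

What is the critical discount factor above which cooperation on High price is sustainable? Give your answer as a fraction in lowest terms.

3/(1−β) ≥ 14 + 2β/(1−β)
3 ≥ 14 − 12β
β ≥ 11/12.

11/12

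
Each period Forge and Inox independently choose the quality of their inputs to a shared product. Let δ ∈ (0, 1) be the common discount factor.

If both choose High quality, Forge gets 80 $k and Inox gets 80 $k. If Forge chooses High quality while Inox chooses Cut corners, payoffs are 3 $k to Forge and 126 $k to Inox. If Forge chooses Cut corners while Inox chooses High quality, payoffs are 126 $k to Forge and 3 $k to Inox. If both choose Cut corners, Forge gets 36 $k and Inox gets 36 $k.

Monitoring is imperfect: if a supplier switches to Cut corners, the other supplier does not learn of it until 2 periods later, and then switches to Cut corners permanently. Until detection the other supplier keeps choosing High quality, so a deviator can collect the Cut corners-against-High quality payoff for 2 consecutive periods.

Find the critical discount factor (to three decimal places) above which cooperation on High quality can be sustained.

The best deviation is to choose Cut corners for all 2 undetected periods, earning 126 each, then 36 forever once detected.
Deviation value: 126(1−δ^2)/(1−δ) + 36δ^2/(1−δ); cooperation value: 80/(1−δ).
IC: 80 ≥ 126(1−δ^2) + 36δ^2 = 126 − 90δ^2.
So δ^2 ≥ 46/90 = 23/45, giving δ ≥ (23/45)^(1/2) ≈ 0.715.

0.715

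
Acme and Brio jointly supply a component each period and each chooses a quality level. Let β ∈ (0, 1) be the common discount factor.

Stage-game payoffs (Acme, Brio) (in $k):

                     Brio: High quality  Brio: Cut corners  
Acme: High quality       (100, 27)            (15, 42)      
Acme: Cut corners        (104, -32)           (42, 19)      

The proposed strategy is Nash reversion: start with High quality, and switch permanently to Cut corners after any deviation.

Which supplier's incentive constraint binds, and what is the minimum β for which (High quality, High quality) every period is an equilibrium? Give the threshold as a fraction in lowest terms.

Acme's threshold: (104−100)/(104−42) = 2/31.
Brio's threshold: (42−27)/(42−19) = 15/23.
2/31 < 15/23, so Brio binds and β* = 15/23.

Brio; β ≥ 15/23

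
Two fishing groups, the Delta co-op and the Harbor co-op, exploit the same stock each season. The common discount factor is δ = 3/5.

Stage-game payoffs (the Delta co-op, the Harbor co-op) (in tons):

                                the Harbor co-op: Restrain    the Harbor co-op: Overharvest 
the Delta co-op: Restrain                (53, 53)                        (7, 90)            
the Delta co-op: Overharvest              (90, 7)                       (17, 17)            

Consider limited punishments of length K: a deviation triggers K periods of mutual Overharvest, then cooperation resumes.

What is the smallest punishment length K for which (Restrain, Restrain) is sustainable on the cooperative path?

IC: δ(1−δ^K)/(1−δ) ≥ (90−53)/(53−17) = 37/36.
With δ = 3/5: need 1 − δ^K ≥ 37/36·(1−3/5)/(3/5), i.e. δ^K ≤ 0.3148.
Since (3/5)^2 = 0.3600 and (3/5)^3 = 0.2160, the smallest such K is 3.

3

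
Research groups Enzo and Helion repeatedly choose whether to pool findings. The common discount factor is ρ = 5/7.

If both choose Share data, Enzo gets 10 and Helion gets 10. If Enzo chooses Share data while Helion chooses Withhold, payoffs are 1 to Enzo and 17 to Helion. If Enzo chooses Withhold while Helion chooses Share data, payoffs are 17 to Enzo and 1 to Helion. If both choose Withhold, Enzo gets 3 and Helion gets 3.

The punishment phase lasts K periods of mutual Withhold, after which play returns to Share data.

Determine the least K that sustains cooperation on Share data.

IC: ρ(1−ρ^K)/(1−ρ) ≥ (17−10)/(10−3) = 1.
With ρ = 5/7: need 1 − ρ^K ≥ 1·(1−5/7)/(5/7), i.e. ρ^K ≤ 0.6000.
Since (5/7)^1 = 0.7143 and (5/7)^2 = 0.5102, the smallest such K is 2.

2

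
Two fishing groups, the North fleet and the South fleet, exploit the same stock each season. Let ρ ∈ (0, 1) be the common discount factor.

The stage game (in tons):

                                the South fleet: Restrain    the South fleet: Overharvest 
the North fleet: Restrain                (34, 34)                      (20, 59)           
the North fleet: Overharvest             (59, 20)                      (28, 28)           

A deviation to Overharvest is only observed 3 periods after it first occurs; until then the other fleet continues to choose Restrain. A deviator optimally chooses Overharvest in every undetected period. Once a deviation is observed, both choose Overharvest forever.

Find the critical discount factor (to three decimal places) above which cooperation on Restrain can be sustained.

0.931

The best deviation is to choose Overharvest for all 3 undetected periods, earning 59 each, then 28 forever once detected.
Deviation value: 59(1−ρ^3)/(1−ρ) + 28ρ^3/(1−ρ); cooperation value: 34/(1−ρ).
IC: 34 ≥ 59(1−ρ^3) + 28ρ^3 = 59 − 31ρ^3.
So ρ^3 ≥ 25/31, giving ρ ≥ (25/31)^(1/3) ≈ 0.931.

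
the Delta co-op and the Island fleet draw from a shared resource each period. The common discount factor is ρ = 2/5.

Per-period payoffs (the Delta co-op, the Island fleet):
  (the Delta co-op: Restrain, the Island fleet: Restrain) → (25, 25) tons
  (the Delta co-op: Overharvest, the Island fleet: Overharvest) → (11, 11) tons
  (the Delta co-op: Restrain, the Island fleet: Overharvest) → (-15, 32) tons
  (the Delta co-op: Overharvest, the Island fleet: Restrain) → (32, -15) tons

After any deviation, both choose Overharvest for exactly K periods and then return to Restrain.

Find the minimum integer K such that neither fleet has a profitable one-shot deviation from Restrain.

No profitable deviation requires (25−11)(ρ+…+ρ^K) ≥ 32−25, i.e. ρ+…+ρ^K ≥ 1/2 ≈ 0.5000.
With ρ = 2/5, the partial sums are K=1: 0.4000, K=2: 0.5600.
K = 2 is the first length at which the sum reaches 0.5000.

2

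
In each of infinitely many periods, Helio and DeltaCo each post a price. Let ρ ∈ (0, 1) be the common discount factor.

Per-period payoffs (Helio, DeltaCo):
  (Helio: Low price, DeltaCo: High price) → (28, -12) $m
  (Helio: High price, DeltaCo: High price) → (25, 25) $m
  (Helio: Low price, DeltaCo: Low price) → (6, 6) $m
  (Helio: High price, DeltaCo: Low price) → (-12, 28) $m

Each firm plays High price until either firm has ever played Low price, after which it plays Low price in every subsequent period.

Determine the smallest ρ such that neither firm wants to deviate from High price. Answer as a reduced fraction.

Cooperation forever yields 25 each period: 25/(1−ρ).
Deviating yields 28 once, then 6 forever: 28 + 6ρ/(1−ρ).
No profitable deviation requires 25/(1−ρ) ≥ 28 + 6ρ/(1−ρ).
Multiplying by (1−ρ): 25 ≥ 28(1−ρ) + 6ρ = 28 − 22ρ.
So 22ρ ≥ 3, i.e. ρ ≥ 3/22.

3/22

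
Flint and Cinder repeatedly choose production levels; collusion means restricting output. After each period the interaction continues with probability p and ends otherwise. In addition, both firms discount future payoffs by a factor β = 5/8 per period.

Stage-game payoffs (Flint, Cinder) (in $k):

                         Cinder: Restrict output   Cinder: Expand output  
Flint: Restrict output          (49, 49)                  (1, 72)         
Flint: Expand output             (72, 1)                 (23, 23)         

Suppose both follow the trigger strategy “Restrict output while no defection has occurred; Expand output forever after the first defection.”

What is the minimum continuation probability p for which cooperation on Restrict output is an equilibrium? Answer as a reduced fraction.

Expected continuation weight on next period's payoff is β·p = 5/8·p, which plays the role of the discount factor.
Cooperation requires 5/8·p ≥ (72−49)/(72−23) = 23/49, hence p ≥ 184/245.

184/245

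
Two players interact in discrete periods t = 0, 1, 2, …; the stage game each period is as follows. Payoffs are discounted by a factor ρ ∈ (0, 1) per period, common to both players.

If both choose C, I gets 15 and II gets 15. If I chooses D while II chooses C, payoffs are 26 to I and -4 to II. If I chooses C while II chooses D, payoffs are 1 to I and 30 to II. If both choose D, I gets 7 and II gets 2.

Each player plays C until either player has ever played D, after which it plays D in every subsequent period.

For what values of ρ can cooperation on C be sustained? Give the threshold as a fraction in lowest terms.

11/19

I's threshold: (26−15)/(26−7) = 11/19.
II's threshold: (30−15)/(30−2) = 15/28.
11/19 > 15/28, so I binds and ρ* = 11/19.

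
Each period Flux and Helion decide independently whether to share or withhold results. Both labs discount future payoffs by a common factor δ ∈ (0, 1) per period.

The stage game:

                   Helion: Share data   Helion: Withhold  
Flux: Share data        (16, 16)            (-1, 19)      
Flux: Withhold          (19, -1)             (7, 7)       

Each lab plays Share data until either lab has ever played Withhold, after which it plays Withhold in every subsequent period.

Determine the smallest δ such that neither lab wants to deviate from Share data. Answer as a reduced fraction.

Cooperation forever yields 16 each period: 16/(1−δ).
Deviating yields 19 once, then 7 forever: 19 + 7δ/(1−δ).
No profitable deviation requires 16/(1−δ) ≥ 19 + 7δ/(1−δ).
Multiplying by (1−δ): 16 ≥ 19(1−δ) + 7δ = 19 − 12δ.
So 12δ ≥ 3, i.e. δ ≥ 3/12 = 1/4.

1/4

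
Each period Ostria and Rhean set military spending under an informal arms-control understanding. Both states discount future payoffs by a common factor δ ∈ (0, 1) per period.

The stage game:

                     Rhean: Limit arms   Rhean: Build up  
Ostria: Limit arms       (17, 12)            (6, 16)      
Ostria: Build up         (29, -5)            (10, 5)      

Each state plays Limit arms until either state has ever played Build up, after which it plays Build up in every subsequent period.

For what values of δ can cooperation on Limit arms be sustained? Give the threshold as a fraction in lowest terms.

For Ostria: deviation gain 29−17 = 12, per-period punishment loss 17−10 = 7. IC gives δ ≥ 12/19.
For Rhean: gain 4, loss 7 per period, so δ ≥ 4/11.
The tighter constraint is Ostria's, so cooperation needs δ ≥ 12/19.

12/19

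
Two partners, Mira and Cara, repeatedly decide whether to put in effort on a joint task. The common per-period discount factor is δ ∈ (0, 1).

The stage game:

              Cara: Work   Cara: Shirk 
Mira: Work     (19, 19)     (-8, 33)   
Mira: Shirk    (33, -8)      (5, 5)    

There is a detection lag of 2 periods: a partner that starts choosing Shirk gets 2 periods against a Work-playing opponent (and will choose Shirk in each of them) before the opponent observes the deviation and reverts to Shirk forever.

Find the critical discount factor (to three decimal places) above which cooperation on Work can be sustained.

0.707

A deviator earns 33 for 2 periods, then 5 forever; cooperating earns 19 forever. Multiplying the IC by (1−δ):
19 ≥ 33(1−δ^2) + 5δ^2, so 28·δ^2 ≥ 14 and δ^2 ≥ 1/2.
δ ≥ (1/2)^(1/2) ≈ 0.707.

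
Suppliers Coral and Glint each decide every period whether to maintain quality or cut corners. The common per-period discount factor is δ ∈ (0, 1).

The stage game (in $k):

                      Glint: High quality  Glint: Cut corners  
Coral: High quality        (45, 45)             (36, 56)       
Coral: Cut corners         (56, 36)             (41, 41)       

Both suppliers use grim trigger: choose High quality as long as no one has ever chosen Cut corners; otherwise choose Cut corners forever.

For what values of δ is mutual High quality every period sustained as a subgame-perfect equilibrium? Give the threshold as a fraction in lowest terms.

11/15

Under grim trigger the critical discount factor is (T−C)/(T−P) with T = 56, C = 45, P = 41.
δ* = (56−45)/(56−41) = 11/15.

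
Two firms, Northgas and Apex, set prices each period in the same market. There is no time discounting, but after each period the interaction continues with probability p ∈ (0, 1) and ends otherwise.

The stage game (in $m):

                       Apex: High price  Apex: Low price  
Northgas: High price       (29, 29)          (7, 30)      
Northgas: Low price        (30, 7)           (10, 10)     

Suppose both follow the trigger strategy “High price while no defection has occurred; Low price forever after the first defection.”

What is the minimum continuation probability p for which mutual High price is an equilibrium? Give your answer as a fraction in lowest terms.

Expected cooperation value is 29 + p·29 + p²·29 + … = 29/(1−p); deviation gives 30 + p·10/(1−p).
29 ≥ 30(1−p) + 10p ⇒ 20p ≥ 1 ⇒ p ≥ 1/20.

1/20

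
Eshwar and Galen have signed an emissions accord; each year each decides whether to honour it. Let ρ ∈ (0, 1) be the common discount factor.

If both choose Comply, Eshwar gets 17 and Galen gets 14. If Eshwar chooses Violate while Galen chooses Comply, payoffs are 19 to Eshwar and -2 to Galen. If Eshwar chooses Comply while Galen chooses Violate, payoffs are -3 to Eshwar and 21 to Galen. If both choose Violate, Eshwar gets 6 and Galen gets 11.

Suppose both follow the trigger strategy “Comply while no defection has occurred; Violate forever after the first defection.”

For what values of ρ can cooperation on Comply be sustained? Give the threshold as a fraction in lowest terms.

For Eshwar: deviation gain 19−17 = 2, per-period punishment loss 17−6 = 11. IC gives ρ ≥ 2/13.
For Galen: gain 7, loss 3 per period, so ρ ≥ 7/10.
The tighter constraint is Galen's, so cooperation needs ρ ≥ 7/10.

7/10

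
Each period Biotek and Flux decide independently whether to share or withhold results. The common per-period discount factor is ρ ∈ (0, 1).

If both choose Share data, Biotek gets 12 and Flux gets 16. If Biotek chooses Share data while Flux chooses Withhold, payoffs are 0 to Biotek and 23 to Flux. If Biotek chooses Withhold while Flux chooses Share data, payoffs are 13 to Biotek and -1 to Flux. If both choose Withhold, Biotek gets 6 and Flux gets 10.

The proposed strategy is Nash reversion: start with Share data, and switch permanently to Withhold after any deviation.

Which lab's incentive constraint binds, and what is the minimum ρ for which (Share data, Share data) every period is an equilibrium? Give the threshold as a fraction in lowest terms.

Flux; ρ ≥ 7/13

For Biotek: deviation gain 13−12 = 1, per-period punishment loss 12−6 = 6. IC gives ρ ≥ 1/7.
For Flux: gain 7, loss 6 per period, so ρ ≥ 7/13.
The tighter constraint is Flux's, so cooperation needs ρ ≥ 7/13.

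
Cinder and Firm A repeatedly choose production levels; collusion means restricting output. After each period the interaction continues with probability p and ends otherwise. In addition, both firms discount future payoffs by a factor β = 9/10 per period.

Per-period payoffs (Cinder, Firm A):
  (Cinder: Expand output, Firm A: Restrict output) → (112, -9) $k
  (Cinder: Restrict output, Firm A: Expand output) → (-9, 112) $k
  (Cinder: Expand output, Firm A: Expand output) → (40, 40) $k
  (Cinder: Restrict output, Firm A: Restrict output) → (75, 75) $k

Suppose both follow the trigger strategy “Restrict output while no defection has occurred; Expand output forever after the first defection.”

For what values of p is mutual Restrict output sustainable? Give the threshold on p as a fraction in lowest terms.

With continuation probability p and discount β, the effective per-period discount factor is βp.
Grim-trigger IC: βp ≥ (112−75)/(112−40) = 37/72.
So p ≥ (37/72)/(9/10) = 185/324.

185/324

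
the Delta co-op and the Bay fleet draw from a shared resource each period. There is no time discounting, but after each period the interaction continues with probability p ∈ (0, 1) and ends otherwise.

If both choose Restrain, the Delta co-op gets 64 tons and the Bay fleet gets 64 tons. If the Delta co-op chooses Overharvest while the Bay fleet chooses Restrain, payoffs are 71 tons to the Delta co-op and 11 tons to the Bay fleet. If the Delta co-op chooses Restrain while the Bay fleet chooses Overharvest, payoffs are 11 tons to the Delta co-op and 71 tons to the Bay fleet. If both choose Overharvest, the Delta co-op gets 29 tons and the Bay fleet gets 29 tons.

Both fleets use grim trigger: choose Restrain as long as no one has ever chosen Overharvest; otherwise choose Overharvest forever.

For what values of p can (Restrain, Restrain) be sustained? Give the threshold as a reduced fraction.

Expected cooperation value is 64 + p·64 + p²·64 + … = 64/(1−p); deviation gives 71 + p·29/(1−p).
64 ≥ 71(1−p) + 29p ⇒ 42p ≥ 7 ⇒ p ≥ 7/42 = 1/6.

1/6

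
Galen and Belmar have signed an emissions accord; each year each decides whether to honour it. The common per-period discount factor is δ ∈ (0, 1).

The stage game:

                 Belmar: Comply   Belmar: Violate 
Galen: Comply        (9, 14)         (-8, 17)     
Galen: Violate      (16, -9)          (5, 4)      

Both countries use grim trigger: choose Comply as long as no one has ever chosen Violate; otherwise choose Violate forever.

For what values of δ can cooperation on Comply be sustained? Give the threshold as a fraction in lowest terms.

7/11

For Galen: deviation gain 16−9 = 7, per-period punishment loss 9−5 = 4. IC gives δ ≥ 7/11.
For Belmar: gain 3, loss 10 per period, so δ ≥ 3/13.
The tighter constraint is Galen's, so cooperation needs δ ≥ 7/11.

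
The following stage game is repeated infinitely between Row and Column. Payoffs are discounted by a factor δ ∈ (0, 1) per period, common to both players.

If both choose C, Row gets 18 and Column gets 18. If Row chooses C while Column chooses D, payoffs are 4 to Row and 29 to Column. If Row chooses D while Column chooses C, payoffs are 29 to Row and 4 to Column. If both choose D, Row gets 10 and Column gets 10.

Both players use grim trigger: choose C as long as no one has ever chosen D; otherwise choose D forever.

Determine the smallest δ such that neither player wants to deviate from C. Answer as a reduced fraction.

18/(1−δ) ≥ 29 + 10δ/(1−δ)
18 ≥ 29 − 19δ
δ ≥ 11/19.

11/19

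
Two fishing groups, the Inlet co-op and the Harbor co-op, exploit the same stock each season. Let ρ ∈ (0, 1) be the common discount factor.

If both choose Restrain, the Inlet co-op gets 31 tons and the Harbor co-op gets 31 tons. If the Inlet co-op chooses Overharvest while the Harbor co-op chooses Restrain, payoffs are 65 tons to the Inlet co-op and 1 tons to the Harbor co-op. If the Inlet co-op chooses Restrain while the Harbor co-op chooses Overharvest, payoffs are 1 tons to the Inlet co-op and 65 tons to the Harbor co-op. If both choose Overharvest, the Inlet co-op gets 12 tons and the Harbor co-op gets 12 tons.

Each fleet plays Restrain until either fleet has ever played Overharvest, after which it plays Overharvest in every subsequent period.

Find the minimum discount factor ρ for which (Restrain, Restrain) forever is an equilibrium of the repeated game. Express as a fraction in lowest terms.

31/(1−ρ) ≥ 65 + 12ρ/(1−ρ)
31 ≥ 65 − 53ρ
ρ ≥ 34/53.

34/53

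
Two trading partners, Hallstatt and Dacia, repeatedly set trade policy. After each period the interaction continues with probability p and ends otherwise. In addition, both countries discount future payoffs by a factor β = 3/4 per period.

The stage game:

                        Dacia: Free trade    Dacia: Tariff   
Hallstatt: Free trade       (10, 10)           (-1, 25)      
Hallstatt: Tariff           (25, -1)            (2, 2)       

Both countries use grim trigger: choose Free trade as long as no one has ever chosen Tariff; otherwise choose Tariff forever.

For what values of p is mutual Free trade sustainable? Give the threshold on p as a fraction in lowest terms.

Expected continuation weight on next period's payoff is β·p = 3/4·p, which plays the role of the discount factor.
Cooperation requires 3/4·p ≥ (25−10)/(25−2) = 15/23, hence p ≥ 20/23.

20/23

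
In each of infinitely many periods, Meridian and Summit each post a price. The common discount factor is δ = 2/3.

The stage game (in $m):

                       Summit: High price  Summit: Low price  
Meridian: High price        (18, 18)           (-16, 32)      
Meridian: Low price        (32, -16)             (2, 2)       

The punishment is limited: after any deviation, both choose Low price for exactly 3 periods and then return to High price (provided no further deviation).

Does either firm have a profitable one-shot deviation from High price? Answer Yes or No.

No

Comparing payoff streams over the 4 periods until play realigns: cooperate → 18(1+δ+…+δ^3); deviate → 32 + 2(δ+…+δ^3).
Cooperation is sustained iff (18−2)(δ+…+δ^3) ≥ 32−18.
δ+…+δ^3 = 2/3·(1−(2/3)^3)/(1−2/3) = 1.4074, and (32−18)/(18−2) = 0.8750.
1.4074 ≥ 0.8750, so cooperation is sustainable.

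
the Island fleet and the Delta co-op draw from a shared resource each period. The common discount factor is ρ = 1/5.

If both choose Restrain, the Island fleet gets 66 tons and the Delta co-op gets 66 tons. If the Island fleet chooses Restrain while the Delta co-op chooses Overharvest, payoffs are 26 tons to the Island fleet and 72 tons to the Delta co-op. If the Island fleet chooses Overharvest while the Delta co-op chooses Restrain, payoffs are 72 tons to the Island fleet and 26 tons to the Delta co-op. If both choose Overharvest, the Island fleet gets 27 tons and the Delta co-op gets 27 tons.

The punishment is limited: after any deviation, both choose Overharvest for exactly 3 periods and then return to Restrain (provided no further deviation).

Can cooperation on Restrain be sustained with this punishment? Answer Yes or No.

A one-shot deviation gives 72 now, then 27 for 3 periods, then back to 66.
Gain from deviating: (72−66) today; loss: (66−27) in each of the next 3 periods.
No-deviation condition: (66−27)(ρ+…+ρ^3) ≥ 72−66, i.e. ρ+…+ρ^3 ≥ 2/13.
At ρ = 1/5: ρ+…+ρ^3 = 0.2480 ≥ 0.1538.
So cooperation is sustainable.

Yes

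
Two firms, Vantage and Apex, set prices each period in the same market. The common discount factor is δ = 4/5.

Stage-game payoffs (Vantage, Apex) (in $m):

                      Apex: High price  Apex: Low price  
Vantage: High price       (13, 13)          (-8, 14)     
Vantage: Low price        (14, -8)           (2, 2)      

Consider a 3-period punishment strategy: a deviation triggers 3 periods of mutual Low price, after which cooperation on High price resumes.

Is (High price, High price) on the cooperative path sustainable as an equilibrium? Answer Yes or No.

Yes

A one-shot deviation gives 14 now, then 2 for 3 periods, then back to 13.
Gain from deviating: (14−13) today; loss: (13−2) in each of the next 3 periods.
No-deviation condition: (13−2)(δ+…+δ^3) ≥ 14−13, i.e. δ+…+δ^3 ≥ 1/11.
At δ = 4/5: δ+…+δ^3 = 1.9520 ≥ 0.0909.
So cooperation is sustainable.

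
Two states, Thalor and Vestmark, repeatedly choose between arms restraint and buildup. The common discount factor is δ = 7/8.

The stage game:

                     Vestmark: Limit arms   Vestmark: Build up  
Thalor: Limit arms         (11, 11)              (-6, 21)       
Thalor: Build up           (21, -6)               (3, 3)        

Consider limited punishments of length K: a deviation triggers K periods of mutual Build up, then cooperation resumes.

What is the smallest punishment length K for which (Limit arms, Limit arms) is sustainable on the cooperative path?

Need Σ_{k=1}^{K} δ^k ≥ (21−11)/(11−3) = 1.2500 at δ = 7/8.
At K = 1 the sum is 0.8750 < 1.2500; at K = 2 it is 1.6406 ≥ 1.2500.
So the minimum punishment length is K = 2.

2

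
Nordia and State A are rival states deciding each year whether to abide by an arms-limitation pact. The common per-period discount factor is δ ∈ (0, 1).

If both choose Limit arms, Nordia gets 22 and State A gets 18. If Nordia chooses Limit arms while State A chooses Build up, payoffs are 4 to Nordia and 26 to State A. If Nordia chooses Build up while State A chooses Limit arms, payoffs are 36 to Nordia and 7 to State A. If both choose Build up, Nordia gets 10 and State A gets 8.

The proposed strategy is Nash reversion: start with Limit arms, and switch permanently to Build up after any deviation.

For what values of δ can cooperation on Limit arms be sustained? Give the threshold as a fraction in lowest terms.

Nordia: cooperation gives 22 each period; deviation gives 36 once then 10 forever.
  22/(1−δ) ≥ 36 + 10δ/(1−δ) ⇒ δ ≥ 14/26 = 7/13.
State A: cooperation gives 18 each period; deviation gives 26 once then 8 forever.
  δ ≥ 8/18 = 4/9.
Both must hold, so the binding constraint is Nordia's: δ ≥ 7/13.

7/13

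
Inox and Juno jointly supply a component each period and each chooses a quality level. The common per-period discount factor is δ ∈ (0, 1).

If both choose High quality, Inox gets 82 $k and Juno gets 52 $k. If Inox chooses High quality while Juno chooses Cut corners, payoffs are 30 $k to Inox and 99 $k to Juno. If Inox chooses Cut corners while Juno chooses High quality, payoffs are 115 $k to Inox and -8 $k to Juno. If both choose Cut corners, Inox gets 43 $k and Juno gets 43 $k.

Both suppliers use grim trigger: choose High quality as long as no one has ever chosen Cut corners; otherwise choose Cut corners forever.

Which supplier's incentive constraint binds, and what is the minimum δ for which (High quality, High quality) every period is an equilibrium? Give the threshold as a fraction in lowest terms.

Juno; δ ≥ 47/56

Inox's threshold: (115−82)/(115−43) = 11/24.
Juno's threshold: (99−52)/(99−43) = 47/56.
11/24 < 47/56, so Juno binds and δ* = 47/56.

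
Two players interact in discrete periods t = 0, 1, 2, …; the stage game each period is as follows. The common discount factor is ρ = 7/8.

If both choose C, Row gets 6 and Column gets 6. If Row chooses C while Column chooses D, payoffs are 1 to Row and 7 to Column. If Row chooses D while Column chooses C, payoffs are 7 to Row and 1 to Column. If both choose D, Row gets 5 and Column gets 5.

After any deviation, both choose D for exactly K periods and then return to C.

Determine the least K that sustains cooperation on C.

2

Need Σ_{k=1}^{K} ρ^k ≥ (7−6)/(6−5) = 1.0000 at ρ = 7/8.
At K = 1 the sum is 0.8750 < 1.0000; at K = 2 it is 1.6406 ≥ 1.0000.
So the minimum punishment length is K = 2.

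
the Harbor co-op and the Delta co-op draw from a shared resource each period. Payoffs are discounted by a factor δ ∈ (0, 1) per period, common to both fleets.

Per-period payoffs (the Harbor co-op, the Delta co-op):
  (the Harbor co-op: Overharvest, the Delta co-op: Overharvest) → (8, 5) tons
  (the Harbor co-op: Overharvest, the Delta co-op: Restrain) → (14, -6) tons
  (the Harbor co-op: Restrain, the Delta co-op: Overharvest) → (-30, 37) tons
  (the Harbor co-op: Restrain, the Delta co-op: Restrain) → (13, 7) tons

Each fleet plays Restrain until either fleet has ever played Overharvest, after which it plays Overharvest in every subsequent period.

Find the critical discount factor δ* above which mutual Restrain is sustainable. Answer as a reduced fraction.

15/16

the Harbor co-op: cooperation gives 13 each period; deviation gives 14 once then 8 forever.
  13/(1−δ) ≥ 14 + 8δ/(1−δ) ⇒ δ ≥ 1/6.
the Delta co-op: cooperation gives 7 each period; deviation gives 37 once then 5 forever.
  δ ≥ 30/32 = 15/16.
Both must hold, so the binding constraint is the Delta co-op's: δ ≥ 15/16.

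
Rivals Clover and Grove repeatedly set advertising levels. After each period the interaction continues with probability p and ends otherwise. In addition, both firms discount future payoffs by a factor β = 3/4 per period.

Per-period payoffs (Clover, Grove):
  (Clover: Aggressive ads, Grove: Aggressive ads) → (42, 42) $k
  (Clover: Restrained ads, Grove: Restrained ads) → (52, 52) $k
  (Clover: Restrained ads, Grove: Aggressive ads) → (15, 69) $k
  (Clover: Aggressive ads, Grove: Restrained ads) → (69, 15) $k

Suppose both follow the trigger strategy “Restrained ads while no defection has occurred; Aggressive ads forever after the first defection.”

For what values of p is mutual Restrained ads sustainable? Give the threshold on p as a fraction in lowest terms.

With continuation probability p and discount β, the effective per-period discount factor is βp.
Grim-trigger IC: βp ≥ (69−52)/(69−42) = 17/27.
So p ≥ (17/27)/(3/4) = 68/81.

68/81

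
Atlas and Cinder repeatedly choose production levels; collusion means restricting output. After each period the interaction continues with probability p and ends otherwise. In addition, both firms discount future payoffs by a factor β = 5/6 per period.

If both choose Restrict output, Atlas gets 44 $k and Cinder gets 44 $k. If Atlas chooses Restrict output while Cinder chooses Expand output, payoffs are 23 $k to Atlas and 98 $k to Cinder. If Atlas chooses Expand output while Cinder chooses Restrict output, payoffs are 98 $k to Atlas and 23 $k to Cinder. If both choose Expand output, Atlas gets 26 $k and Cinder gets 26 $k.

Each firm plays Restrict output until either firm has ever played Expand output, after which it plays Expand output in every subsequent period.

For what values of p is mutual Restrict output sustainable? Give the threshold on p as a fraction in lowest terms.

9/10

Expected continuation weight on next period's payoff is β·p = 5/6·p, which plays the role of the discount factor.
Cooperation requires 5/6·p ≥ (98−44)/(98−26) = 3/4, hence p ≥ 9/10.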